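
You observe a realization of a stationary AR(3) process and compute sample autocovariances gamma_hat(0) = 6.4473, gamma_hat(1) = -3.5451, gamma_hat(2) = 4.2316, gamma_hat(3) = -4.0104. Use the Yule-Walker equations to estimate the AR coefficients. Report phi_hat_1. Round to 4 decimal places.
\hat\phi_{1} = -0.1090

The Yule-Walker equations for an AR(p) process read, in matrix form,
  Gamma_p phi = r_p,   with   (Gamma_p)_{ij} = gamma(|i - j|),
                       (r_p)_i = gamma(i),   i,j = 1..p.
Substitute the sample gammas (Toeplitz matrix and right-hand side of size 3):
  Gamma_p = [[6.4473, -3.5451, 4.2316], [-3.5451, 6.4473, -3.5451], [4.2316, -3.5451, 6.4473]]
  r_p     = [-3.5451, 4.2316, -4.0104]
Written out (R1..R3):
  (R1) 6.4473 phi_1 - 3.5451 phi_2 + 4.2316 phi_3 = -3.5451
  (R2) -3.5451 phi_1 + 6.4473 phi_2 - 3.5451 phi_3 = 4.2316
  (R3) 4.2316 phi_1 - 3.5451 phi_2 + 6.4473 phi_3 = -4.0104
Gaussian elimination:
  R2 <- R2 - (-3.5451/6.4473) R1 = R2 - (-0.549858) R1:  4.497998 phi_2 - 1.218321 phi_3 = 2.282298
  R3 <- R3 - (4.2316/6.4473) R1 = R3 - (0.656337) R1:  -1.218321 phi_2 + 3.669945 phi_3 = -1.683621
  R3 <- R3 - (-1.218321/4.497998) R2 = R3 - (-0.270858) R2:  3.339953 phi_3 = -1.065441
Back-substitution:
  phi_hat_3 = -1.065441 / 3.339953 = -0.318999
  phi_hat_2 = (2.282298 - (-1.218321)(-0.318999)) / 4.497998 = 0.421
  phi_hat_1 = (-3.5451 - (-3.5451)(0.421) - (4.2316)(-0.318999)) / 6.4473 = -0.108997
So phi_hat = [-0.1090, 0.4210, -0.3190].
Therefore phi_hat_1 = -0.1090.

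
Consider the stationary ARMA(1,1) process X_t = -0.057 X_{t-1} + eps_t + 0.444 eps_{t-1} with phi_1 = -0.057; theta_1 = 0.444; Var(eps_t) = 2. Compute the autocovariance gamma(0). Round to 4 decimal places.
\gamma(0) = 2.3005

Multiply the model equation by X_{t-k} and take expectations. With theta_0 = psi_0 = 1 and psi_j the MA(infinity) weights, this gives
  gamma(k) - sum_i phi_i gamma(k-i) = c_k,
  c_k = sigma^2 * sum_{j=k..q} theta_j psi_{j-k}   (c_k = 0 for k > q),
using gamma(-m) = gamma(m).
psi-weights needed (psi_j = theta_j + sum_i phi_i psi_{j-i}):
  psi_1 = theta_1 + phi_1 = 0.444 + (-0.057) = 0.387
Right-hand sides:
  c_0 = sigma^2 (1 + theta_1 psi_1) = 2 * (1 + (0.444)(0.387)) = 2 * 1.171828 = 2.343656
  c_1 = sigma^2 theta_1 = 2 * (0.444) = 0.888
  c_2 = 0
Equations for k = 0 and k = 1 (AR order 1):
  gamma(0) = phi_1 gamma(1) + c_0
  gamma(1) = phi_1 gamma(0) + c_1
Substituting the second into the first: gamma(0) (1 - phi_1^2) = c_0 + phi_1 c_1, so
  gamma(0) = (c_0 + phi_1 c_1) / (1 - phi_1^2) = (2.343656 + (-0.057)(0.888)) / (1 - (-0.057)^2) = 2.29304 / 0.996751 = 2.300514.
Therefore gamma(0) = 2.3005 (to 4 decimal places).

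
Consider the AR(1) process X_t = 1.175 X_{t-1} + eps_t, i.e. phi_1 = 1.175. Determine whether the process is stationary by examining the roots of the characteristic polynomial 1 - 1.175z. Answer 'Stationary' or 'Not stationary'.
\text{Not stationary}

The AR(p) characteristic polynomial is P(z) = 1 - 1.175z.
Stationarity requires all roots to lie outside the unit circle, i.e. |z| > 1 for every root.
This is linear in z: 1 + (-1.175) z = 0  =>  z = -1/(-1.175) = 0.851064,  |z| = 0.851064.
Moduli of all roots: 0.8511.
All moduli strictly greater than 1? No.
Verdict: Not stationary.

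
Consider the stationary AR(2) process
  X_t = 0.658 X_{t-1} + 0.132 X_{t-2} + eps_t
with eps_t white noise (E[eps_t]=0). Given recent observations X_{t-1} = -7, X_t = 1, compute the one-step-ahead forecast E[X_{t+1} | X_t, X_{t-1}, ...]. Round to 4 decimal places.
E[X_{t+1} \mid \mathcal F_t] = -0.2660

For an AR(p) model X_t = c + sum_i phi_i X_{t-i} + eps_t, the
one-step-ahead conditional mean is
  E[X_{t+1} | X_t, ...] = c + sum_i phi_i X_{t+1-i}.
Substitute known values:
  E[X_{t+1} | ...] = (0.658) * (1) + (0.132) * (-7)
                   = -0.2660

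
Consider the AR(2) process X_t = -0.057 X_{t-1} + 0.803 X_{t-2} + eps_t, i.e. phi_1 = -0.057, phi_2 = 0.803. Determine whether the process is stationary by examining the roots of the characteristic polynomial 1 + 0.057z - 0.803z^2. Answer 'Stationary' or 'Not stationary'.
\text{Stationary}

The AR(p) characteristic polynomial is P(z) = 1 + 0.057z - 0.803z^2.
Stationarity requires all roots to lie outside the unit circle, i.e. |z| > 1 for every root.
Set 1 + (0.057) z + (-0.803) z^2 = 0, i.e. a z^2 + b z + c = 0 with a = -0.803, b = 0.057, c = 1.
Discriminant D = b^2 - 4ac = (0.057)^2 - 4*(-0.803)*1 = 0.003249 - (-3.212) = 3.215249.
D >= 0, so the roots are real: z = (-b +/- sqrt(D)) / (2a) = (-0.057 +/- 1.793112) / (-1.606).
  z_1 = (-0.057 + 1.793112) / (-1.606) = -1.081,   |z_1| = 1.081.
  z_2 = (-0.057 - 1.793112) / (-1.606) = 1.152,   |z_2| = 1.152.
Moduli of all roots: 1.0810, 1.1520.
All moduli strictly greater than 1? Yes.
Verdict: Stationary.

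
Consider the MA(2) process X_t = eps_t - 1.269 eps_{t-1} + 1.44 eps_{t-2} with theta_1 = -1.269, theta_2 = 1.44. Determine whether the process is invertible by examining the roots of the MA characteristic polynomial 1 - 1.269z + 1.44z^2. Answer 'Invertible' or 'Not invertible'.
\text{Not invertible}

The MA(q) characteristic polynomial is P(z) = 1 - 1.269z + 1.44z^2.
Invertibility requires all roots to lie outside the unit circle, i.e. |z| > 1 for every root.
Set 1 + (-1.269) z + (1.44) z^2 = 0, i.e. a z^2 + b z + c = 0 with a = 1.44, b = -1.269, c = 1.
Discriminant D = b^2 - 4ac = (-1.269)^2 - 4*(1.44)*1 = 1.610361 - (5.76) = -4.149639.
D < 0, so the roots are the complex-conjugate pair z = (-b +/- i sqrt(-D)) / (2a) = 0.4406 +/- 0.7073i.
For a conjugate pair |z|^2 = z * conj(z) = (product of roots) = c/a = 1/(1.44) = 0.694444, so |z| = sqrt(0.694444) = 0.8333 for both roots.
Moduli of all roots: 0.8333, 0.8333.
All moduli strictly greater than 1? No.
Verdict: Not invertible.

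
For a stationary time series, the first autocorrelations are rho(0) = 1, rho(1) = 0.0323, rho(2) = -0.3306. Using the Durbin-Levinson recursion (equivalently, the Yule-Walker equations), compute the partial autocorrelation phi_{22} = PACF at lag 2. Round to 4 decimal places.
\phi_{22} = -0.3320

The PACF at lag k is phi_{kk}, the last component of the solution
to the Yule-Walker system G_k phi = r_k where
  (G_k)_{ij} = rho(|i - j|), (r_k)_i = rho(i), i,j = 1..k.
Equivalently, Durbin-Levinson gives phi_{kk} iteratively:
  phi_{11} = rho(1)
  phi_{kk} = [rho(k) - sum_{j=1..k-1} phi_{k-1,j} rho(k-j)]
            / [1 - sum_{j=1..k-1} phi_{k-1,j} rho(j)],
  phi_{k,j} = phi_{k-1,j} - phi_{kk} phi_{k-1,k-j},  j = 1..k-1.
Step k = 1:
  phi_11 = rho(1) = 0.0323.
Step k = 2:
  phi_22 = [rho(2) - phi_11 rho(1)] / [1 - phi_11 rho(1)] = [-0.3306 - (0.0323)(0.0323)] / [1 - (0.0323)(0.0323)]
         = -0.33164329 / 0.99895671 = -0.332.
Therefore phi_{22} = -0.3320.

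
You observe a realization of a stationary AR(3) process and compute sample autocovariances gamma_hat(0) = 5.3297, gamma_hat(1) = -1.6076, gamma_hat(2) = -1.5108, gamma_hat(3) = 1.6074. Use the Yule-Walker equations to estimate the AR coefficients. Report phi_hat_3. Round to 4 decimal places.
\hat\phi_{3} = 0.0750

The Yule-Walker equations for an AR(p) process read, in matrix form,
  Gamma_p phi = r_p,   with   (Gamma_p)_{ij} = gamma(|i - j|),
                       (r_p)_i = gamma(i),   i,j = 1..p.
Substitute the sample gammas (Toeplitz matrix and right-hand side of size 3):
  Gamma_p = [[5.3297, -1.6076, -1.5108], [-1.6076, 5.3297, -1.6076], [-1.5108, -1.6076, 5.3297]]
  r_p     = [-1.6076, -1.5108, 1.6074]
Written out (R1..R3):
  (R1) 5.3297 phi_1 - 1.6076 phi_2 - 1.5108 phi_3 = -1.6076
  (R2) -1.6076 phi_1 + 5.3297 phi_2 - 1.6076 phi_3 = -1.5108
  (R3) -1.5108 phi_1 - 1.6076 phi_2 + 5.3297 phi_3 = 1.6074
Gaussian elimination:
  R2 <- R2 - (-1.6076/5.3297) R1 = R2 - (-0.30163) R1:  4.844799 phi_2 - 2.063303 phi_3 = -1.995701
  R3 <- R3 - (-1.5108/5.3297) R1 = R3 - (-0.283468) R1:  -2.063303 phi_2 + 4.901436 phi_3 = 1.151697
  R3 <- R3 - (-2.063303/4.844799) R2 = R3 - (-0.42588) R2:  4.022717 phi_3 = 0.301767
Back-substitution:
  phi_hat_3 = 0.301767 / 4.022717 = 0.075016
  phi_hat_2 = (-1.995701 - (-2.063303)(0.075016)) / 4.844799 = -0.379979
  phi_hat_1 = (-1.6076 - (-1.6076)(-0.379979) - (-1.5108)(0.075016)) / 5.3297 = -0.394979
So phi_hat = [-0.3950, -0.3800, 0.0750].
Therefore phi_hat_3 = 0.0750.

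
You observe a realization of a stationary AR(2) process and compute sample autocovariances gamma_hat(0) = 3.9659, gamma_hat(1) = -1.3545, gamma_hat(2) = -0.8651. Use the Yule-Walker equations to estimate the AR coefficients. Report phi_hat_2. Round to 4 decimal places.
\hat\phi_{2} = -0.3790

The Yule-Walker equations for an AR(p) process read, in matrix form,
  Gamma_p phi = r_p,   with   (Gamma_p)_{ij} = gamma(|i - j|),
                       (r_p)_i = gamma(i),   i,j = 1..p.
Substitute the sample gammas (Toeplitz matrix and right-hand side of size 2):
  Gamma_p = [[3.9659, -1.3545], [-1.3545, 3.9659]]
  r_p     = [-1.3545, -0.8651]
Written out:
  3.9659 phi_1 - 1.3545 phi_2 = -1.3545
  -1.3545 phi_1 + 3.9659 phi_2 = -0.8651
Solve by Cramer's rule:
  det = gamma(0)^2 - gamma(1)^2 = (3.9659)^2 - (-1.3545)^2 = 15.72836281 - 1.83467025 = 13.89369256
  phi_hat_1 = [gamma(1) gamma(0) - gamma(1) gamma(2)] / det = [(-1.3545)(3.9659) - (-1.3545)(-0.8651)] / 13.89369256 = -6.5435895 / 13.89369256 = -0.471
  phi_hat_2 = [gamma(0) gamma(2) - gamma(1)^2] / det = [(3.9659)(-0.8651) - (-1.3545)^2] / 13.89369256 = -5.26557034 / 13.89369256 = -0.379
So phi_hat = [-0.4710, -0.3790].
Therefore phi_hat_2 = -0.3790.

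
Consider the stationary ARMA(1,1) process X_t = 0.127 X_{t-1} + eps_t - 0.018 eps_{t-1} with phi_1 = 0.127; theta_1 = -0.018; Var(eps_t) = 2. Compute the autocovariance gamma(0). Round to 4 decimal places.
\gamma(0) = 2.0242

Multiply the model equation by X_{t-k} and take expectations. With theta_0 = psi_0 = 1 and psi_j the MA(infinity) weights, this gives
  gamma(k) - sum_i phi_i gamma(k-i) = c_k,
  c_k = sigma^2 * sum_{j=k..q} theta_j psi_{j-k}   (c_k = 0 for k > q),
using gamma(-m) = gamma(m).
psi-weights needed (psi_j = theta_j + sum_i phi_i psi_{j-i}):
  psi_1 = theta_1 + phi_1 = -0.018 + (0.127) = 0.109
Right-hand sides:
  c_0 = sigma^2 (1 + theta_1 psi_1) = 2 * (1 + (-0.018)(0.109)) = 2 * 0.998038 = 1.996076
  c_1 = sigma^2 theta_1 = 2 * (-0.018) = -0.036
  c_2 = 0
Equations for k = 0 and k = 1 (AR order 1):
  gamma(0) = phi_1 gamma(1) + c_0
  gamma(1) = phi_1 gamma(0) + c_1
Substituting the second into the first: gamma(0) (1 - phi_1^2) = c_0 + phi_1 c_1, so
  gamma(0) = (c_0 + phi_1 c_1) / (1 - phi_1^2) = (1.996076 + (0.127)(-0.036)) / (1 - (0.127)^2) = 1.991504 / 0.983871 = 2.024152.
Therefore gamma(0) = 2.0242 (to 4 decimal places).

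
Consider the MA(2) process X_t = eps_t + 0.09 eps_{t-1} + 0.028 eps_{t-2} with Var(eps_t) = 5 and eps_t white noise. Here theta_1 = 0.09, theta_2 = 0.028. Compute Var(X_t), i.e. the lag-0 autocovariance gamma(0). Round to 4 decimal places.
\gamma(0) = 5.0444

For an MA(q) process X_t = eps_t + sum_i theta_i eps_{t-i} with
Var(eps_t) = sigma^2, the variance is
  gamma(0) = sigma^2 * (1 + sum_i theta_i^2).
  sum_i theta_i^2 = (0.09)^2 + (0.028)^2 = 0.0081 + 0.000784 = 0.008884.
  gamma(0) = 5 * (1 + 0.008884) = 5 * 1.008884 = 5.04442, which rounds to 5.0444.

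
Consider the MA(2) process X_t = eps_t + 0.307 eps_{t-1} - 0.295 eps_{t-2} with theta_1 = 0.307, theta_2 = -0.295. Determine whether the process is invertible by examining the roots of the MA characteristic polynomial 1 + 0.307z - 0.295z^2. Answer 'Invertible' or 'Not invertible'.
\text{Invertible}

The MA(q) characteristic polynomial is P(z) = 1 + 0.307z - 0.295z^2.
Invertibility requires all roots to lie outside the unit circle, i.e. |z| > 1 for every root.
Set 1 + (0.307) z + (-0.295) z^2 = 0, i.e. a z^2 + b z + c = 0 with a = -0.295, b = 0.307, c = 1.
Discriminant D = b^2 - 4ac = (0.307)^2 - 4*(-0.295)*1 = 0.094249 - (-1.18) = 1.274249.
D >= 0, so the roots are real: z = (-b +/- sqrt(D)) / (2a) = (-0.307 +/- 1.128826) / (-0.59).
  z_1 = (-0.307 + 1.128826) / (-0.59) = -1.3929,   |z_1| = 1.3929.
  z_2 = (-0.307 - 1.128826) / (-0.59) = 2.4336,   |z_2| = 2.4336.
Moduli of all roots: 1.3929, 2.4336.
All moduli strictly greater than 1? Yes.
Verdict: Invertible.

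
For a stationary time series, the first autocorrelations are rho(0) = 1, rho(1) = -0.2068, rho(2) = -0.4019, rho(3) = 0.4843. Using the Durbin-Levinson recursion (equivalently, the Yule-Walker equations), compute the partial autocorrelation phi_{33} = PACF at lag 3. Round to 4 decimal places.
\phi_{33} = 0.3550

The PACF at lag k is phi_{kk}, the last component of the solution
to the Yule-Walker system G_k phi = r_k where
  (G_k)_{ij} = rho(|i - j|), (r_k)_i = rho(i), i,j = 1..k.
Equivalently, Durbin-Levinson gives phi_{kk} iteratively:
  phi_{11} = rho(1)
  phi_{kk} = [rho(k) - sum_{j=1..k-1} phi_{k-1,j} rho(k-j)]
            / [1 - sum_{j=1..k-1} phi_{k-1,j} rho(j)],
  phi_{k,j} = phi_{k-1,j} - phi_{kk} phi_{k-1,k-j},  j = 1..k-1.
Step k = 1:
  phi_11 = rho(1) = -0.2068.
Step k = 2:
  phi_22 = [rho(2) - phi_11 rho(1)] / [1 - phi_11 rho(1)] = [-0.4019 - (-0.2068)(-0.2068)] / [1 - (-0.2068)(-0.2068)]
         = -0.44466624 / 0.95723376 = -0.464533.
  Update: phi_21 = phi_11 - phi_22 phi_11 = -0.2068 - (-0.464533)(-0.2068) = -0.302865.
Step k = 3:
  phi_33 = [rho(3) - phi_21 rho(2) - phi_22 rho(1)] / [1 - phi_21 rho(1) - phi_22 rho(2)]
    numerator   = 0.4843 - (-0.302865)(-0.4019) - (-0.464533)(-0.2068) = 0.26651309
    denominator = 1 - (-0.302865)(-0.2068) - (-0.464533)(-0.4019) = 0.75067182
  phi_33 = 0.26651309 / 0.75067182 = 0.355.
Therefore phi_{33} = 0.3550.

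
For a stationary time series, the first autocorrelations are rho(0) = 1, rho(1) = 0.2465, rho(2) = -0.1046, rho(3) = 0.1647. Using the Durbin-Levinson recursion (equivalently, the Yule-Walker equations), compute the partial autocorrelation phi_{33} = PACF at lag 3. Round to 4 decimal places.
\phi_{33} = 0.2620

The PACF at lag k is phi_{kk}, the last component of the solution
to the Yule-Walker system G_k phi = r_k where
  (G_k)_{ij} = rho(|i - j|), (r_k)_i = rho(i), i,j = 1..k.
Equivalently, Durbin-Levinson gives phi_{kk} iteratively:
  phi_{11} = rho(1)
  phi_{kk} = [rho(k) - sum_{j=1..k-1} phi_{k-1,j} rho(k-j)]
            / [1 - sum_{j=1..k-1} phi_{k-1,j} rho(j)],
  phi_{k,j} = phi_{k-1,j} - phi_{kk} phi_{k-1,k-j},  j = 1..k-1.
Step k = 1:
  phi_11 = rho(1) = 0.2465.
Step k = 2:
  phi_22 = [rho(2) - phi_11 rho(1)] / [1 - phi_11 rho(1)] = [-0.1046 - (0.2465)(0.2465)] / [1 - (0.2465)(0.2465)]
         = -0.16536225 / 0.93923775 = -0.17606.
  Update: phi_21 = phi_11 - phi_22 phi_11 = 0.2465 - (-0.17606)(0.2465) = 0.289899.
Step k = 3:
  phi_33 = [rho(3) - phi_21 rho(2) - phi_22 rho(1)] / [1 - phi_21 rho(1) - phi_22 rho(2)]
    numerator   = 0.1647 - (0.289899)(-0.1046) - (-0.17606)(0.2465) = 0.23842222
    denominator = 1 - (0.289899)(0.2465) - (-0.17606)(-0.1046) = 0.91012406
  phi_33 = 0.23842222 / 0.91012406 = 0.262.
Therefore phi_{33} = 0.2620.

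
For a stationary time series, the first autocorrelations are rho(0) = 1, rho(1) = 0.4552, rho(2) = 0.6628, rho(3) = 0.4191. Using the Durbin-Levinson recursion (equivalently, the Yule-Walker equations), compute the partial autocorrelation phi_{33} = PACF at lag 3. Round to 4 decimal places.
\phi_{33} = 0.0550

The PACF at lag k is phi_{kk}, the last component of the solution
to the Yule-Walker system G_k phi = r_k where
  (G_k)_{ij} = rho(|i - j|), (r_k)_i = rho(i), i,j = 1..k.
Equivalently, Durbin-Levinson gives phi_{kk} iteratively:
  phi_{11} = rho(1)
  phi_{kk} = [rho(k) - sum_{j=1..k-1} phi_{k-1,j} rho(k-j)]
            / [1 - sum_{j=1..k-1} phi_{k-1,j} rho(j)],
  phi_{k,j} = phi_{k-1,j} - phi_{kk} phi_{k-1,k-j},  j = 1..k-1.
Step k = 1:
  phi_11 = rho(1) = 0.4552.
Step k = 2:
  phi_22 = [rho(2) - phi_11 rho(1)] / [1 - phi_11 rho(1)] = [0.6628 - (0.4552)(0.4552)] / [1 - (0.4552)(0.4552)]
         = 0.45559296 / 0.79279296 = 0.574668.
  Update: phi_21 = phi_11 - phi_22 phi_11 = 0.4552 - (0.574668)(0.4552) = 0.193611.
Step k = 3:
  phi_33 = [rho(3) - phi_21 rho(2) - phi_22 rho(1)] / [1 - phi_21 rho(1) - phi_22 rho(2)]
    numerator   = 0.4191 - (0.193611)(0.6628) - (0.574668)(0.4552) = 0.02918563
    denominator = 1 - (0.193611)(0.4552) - (0.574668)(0.6628) = 0.53097814
  phi_33 = 0.02918563 / 0.53097814 = 0.055.
Therefore phi_{33} = 0.0550.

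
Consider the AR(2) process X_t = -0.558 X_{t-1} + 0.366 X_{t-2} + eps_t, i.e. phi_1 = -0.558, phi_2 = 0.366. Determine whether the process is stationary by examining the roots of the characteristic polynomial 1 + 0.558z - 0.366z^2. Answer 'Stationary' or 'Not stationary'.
\text{Stationary}

The AR(p) characteristic polynomial is P(z) = 1 + 0.558z - 0.366z^2.
Stationarity requires all roots to lie outside the unit circle, i.e. |z| > 1 for every root.
Set 1 + (0.558) z + (-0.366) z^2 = 0, i.e. a z^2 + b z + c = 0 with a = -0.366, b = 0.558, c = 1.
Discriminant D = b^2 - 4ac = (0.558)^2 - 4*(-0.366)*1 = 0.311364 - (-1.464) = 1.775364.
D >= 0, so the roots are real: z = (-b +/- sqrt(D)) / (2a) = (-0.558 +/- 1.332428) / (-0.732).
  z_1 = (-0.558 + 1.332428) / (-0.732) = -1.058,   |z_1| = 1.058.
  z_2 = (-0.558 - 1.332428) / (-0.732) = 2.5826,   |z_2| = 2.5826.
Moduli of all roots: 1.0580, 2.5826.
All moduli strictly greater than 1? Yes.
Verdict: Stationary.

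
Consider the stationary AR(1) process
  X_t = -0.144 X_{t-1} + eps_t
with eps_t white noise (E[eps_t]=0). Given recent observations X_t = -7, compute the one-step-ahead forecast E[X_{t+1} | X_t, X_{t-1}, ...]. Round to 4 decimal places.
E[X_{t+1} \mid \mathcal F_t] = 1.0080

For an AR(p) model X_t = c + sum_i phi_i X_{t-i} + eps_t, the
one-step-ahead conditional mean is
  E[X_{t+1} | X_t, ...] = c + sum_i phi_i X_{t+1-i}.
Substitute known values:
  E[X_{t+1} | ...] = (-0.144) * (-7)
                   = 1.0080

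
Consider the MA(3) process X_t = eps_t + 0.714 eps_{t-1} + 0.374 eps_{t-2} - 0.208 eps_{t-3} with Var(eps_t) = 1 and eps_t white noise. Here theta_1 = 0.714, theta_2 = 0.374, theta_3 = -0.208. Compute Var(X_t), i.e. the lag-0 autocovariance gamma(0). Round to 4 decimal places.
\gamma(0) = 1.6929

For an MA(q) process X_t = eps_t + sum_i theta_i eps_{t-i} with
Var(eps_t) = sigma^2, the variance is
  gamma(0) = sigma^2 * (1 + sum_i theta_i^2).
  sum_i theta_i^2 = (0.714)^2 + (0.374)^2 + (-0.208)^2 = 0.509796 + 0.139876 + 0.043264 = 0.692936.
  gamma(0) = 1 * (1 + 0.692936) = 1 * 1.692936 = 1.692936, which rounds to 1.6929.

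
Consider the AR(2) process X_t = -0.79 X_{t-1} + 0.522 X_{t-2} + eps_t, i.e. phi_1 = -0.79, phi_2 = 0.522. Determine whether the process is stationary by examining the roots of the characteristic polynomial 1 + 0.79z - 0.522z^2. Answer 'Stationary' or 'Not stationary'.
\text{Not stationary}

The AR(p) characteristic polynomial is P(z) = 1 + 0.79z - 0.522z^2.
Stationarity requires all roots to lie outside the unit circle, i.e. |z| > 1 for every root.
Set 1 + (0.79) z + (-0.522) z^2 = 0, i.e. a z^2 + b z + c = 0 with a = -0.522, b = 0.79, c = 1.
Discriminant D = b^2 - 4ac = (0.79)^2 - 4*(-0.522)*1 = 0.6241 - (-2.088) = 2.7121.
D >= 0, so the roots are real: z = (-b +/- sqrt(D)) / (2a) = (-0.79 +/- 1.646845) / (-1.044).
  z_1 = (-0.79 + 1.646845) / (-1.044) = -0.8207,   |z_1| = 0.8207.
  z_2 = (-0.79 - 1.646845) / (-1.044) = 2.3341,   |z_2| = 2.3341.
Moduli of all roots: 0.8207, 2.3341.
All moduli strictly greater than 1? No.
Verdict: Not stationary.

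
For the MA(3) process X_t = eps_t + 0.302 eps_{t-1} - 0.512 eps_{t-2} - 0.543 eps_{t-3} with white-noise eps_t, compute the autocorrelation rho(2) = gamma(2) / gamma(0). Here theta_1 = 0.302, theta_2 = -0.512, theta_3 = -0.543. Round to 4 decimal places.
\rho(2) = -0.4101

For an MA(q) process with theta_0 = 1, the autocovariance is
  gamma(k) = sigma^2 * sum_{i=0..q-k} theta_i * theta_{i+k},
and rho(k) = gamma(k) / gamma(0). Sigma^2 cancels.
  numerator   = (1)*(-0.512) + (0.302)*(-0.543) = -0.675986.
  denominator = (1)^2 + (0.302)^2 + (-0.512)^2 + (-0.543)^2 = 1.648197.
  rho(2) = -0.675986 / 1.648197 = -0.4101.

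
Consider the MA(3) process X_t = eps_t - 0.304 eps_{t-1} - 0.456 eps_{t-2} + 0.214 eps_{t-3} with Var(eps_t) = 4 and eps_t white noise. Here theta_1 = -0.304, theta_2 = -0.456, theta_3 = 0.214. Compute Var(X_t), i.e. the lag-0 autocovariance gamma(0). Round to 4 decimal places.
\gamma(0) = 5.3846

For an MA(q) process X_t = eps_t + sum_i theta_i eps_{t-i} with
Var(eps_t) = sigma^2, the variance is
  gamma(0) = sigma^2 * (1 + sum_i theta_i^2).
  sum_i theta_i^2 = (-0.304)^2 + (-0.456)^2 + (0.214)^2 = 0.092416 + 0.207936 + 0.045796 = 0.346148.
  gamma(0) = 4 * (1 + 0.346148) = 4 * 1.346148 = 5.384592, which rounds to 5.3846.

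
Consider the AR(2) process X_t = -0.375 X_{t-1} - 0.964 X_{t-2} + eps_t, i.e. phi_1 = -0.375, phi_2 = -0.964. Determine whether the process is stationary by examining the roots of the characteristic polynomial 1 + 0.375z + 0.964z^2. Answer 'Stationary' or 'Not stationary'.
\text{Stationary}

The AR(p) characteristic polynomial is P(z) = 1 + 0.375z + 0.964z^2.
Stationarity requires all roots to lie outside the unit circle, i.e. |z| > 1 for every root.
Set 1 + (0.375) z + (0.964) z^2 = 0, i.e. a z^2 + b z + c = 0 with a = 0.964, b = 0.375, c = 1.
Discriminant D = b^2 - 4ac = (0.375)^2 - 4*(0.964)*1 = 0.140625 - (3.856) = -3.715375.
D < 0, so the roots are the complex-conjugate pair z = (-b +/- i sqrt(-D)) / (2a) = -0.1945 +/- 0.9998i.
For a conjugate pair |z|^2 = z * conj(z) = (product of roots) = c/a = 1/(0.964) = 1.037344, so |z| = sqrt(1.037344) = 1.0185 for both roots.
Moduli of all roots: 1.0185, 1.0185.
All moduli strictly greater than 1? Yes.
Verdict: Stationary.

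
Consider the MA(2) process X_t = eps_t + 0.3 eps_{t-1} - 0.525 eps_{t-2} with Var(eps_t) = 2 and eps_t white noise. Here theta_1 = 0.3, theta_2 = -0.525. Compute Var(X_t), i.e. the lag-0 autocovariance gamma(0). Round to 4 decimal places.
\gamma(0) = 2.7313

For an MA(q) process X_t = eps_t + sum_i theta_i eps_{t-i} with
Var(eps_t) = sigma^2, the variance is
  gamma(0) = sigma^2 * (1 + sum_i theta_i^2).
  sum_i theta_i^2 = (0.3)^2 + (-0.525)^2 = 0.09 + 0.275625 = 0.365625.
  gamma(0) = 2 * (1 + 0.365625) = 2 * 1.365625 = 2.73125, which rounds to 2.7313.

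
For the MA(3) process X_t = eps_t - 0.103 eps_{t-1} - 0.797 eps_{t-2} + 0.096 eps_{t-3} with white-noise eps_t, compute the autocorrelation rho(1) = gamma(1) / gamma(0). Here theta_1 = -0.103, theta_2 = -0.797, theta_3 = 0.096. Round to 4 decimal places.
\rho(1) = -0.0589

For an MA(q) process with theta_0 = 1, the autocovariance is
  gamma(k) = sigma^2 * sum_{i=0..q-k} theta_i * theta_{i+k},
and rho(k) = gamma(k) / gamma(0). Sigma^2 cancels.
  numerator   = (1)*(-0.103) + (-0.103)*(-0.797) + (-0.797)*(0.096) = -0.097421.
  denominator = (1)^2 + (-0.103)^2 + (-0.797)^2 + (0.096)^2 = 1.655034.
  rho(1) = -0.097421 / 1.655034 = -0.0589.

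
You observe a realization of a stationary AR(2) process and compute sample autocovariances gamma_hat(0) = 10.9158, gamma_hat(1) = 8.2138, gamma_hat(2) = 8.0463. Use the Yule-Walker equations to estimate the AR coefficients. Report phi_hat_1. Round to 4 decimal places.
\hat\phi_{1} = 0.4560

The Yule-Walker equations for an AR(p) process read, in matrix form,
  Gamma_p phi = r_p,   with   (Gamma_p)_{ij} = gamma(|i - j|),
                       (r_p)_i = gamma(i),   i,j = 1..p.
Substitute the sample gammas (Toeplitz matrix and right-hand side of size 2):
  Gamma_p = [[10.9158, 8.2138], [8.2138, 10.9158]]
  r_p     = [8.2138, 8.0463]
Written out:
  10.9158 phi_1 + 8.2138 phi_2 = 8.2138
  8.2138 phi_1 + 10.9158 phi_2 = 8.0463
Solve by Cramer's rule:
  det = gamma(0)^2 - gamma(1)^2 = (10.9158)^2 - (8.2138)^2 = 119.15468964 - 67.46651044 = 51.6881792
  phi_hat_1 = [gamma(1) gamma(0) - gamma(1) gamma(2)] / det = [(8.2138)(10.9158) - (8.2138)(8.0463)] / 51.6881792 = 23.5694991 / 51.6881792 = 0.456
  phi_hat_2 = [gamma(0) gamma(2) - gamma(1)^2] / det = [(10.9158)(8.0463) - (8.2138)^2] / 51.6881792 = 20.3652911 / 51.6881792 = 0.394
So phi_hat = [0.4560, 0.3940].
Therefore phi_hat_1 = 0.4560.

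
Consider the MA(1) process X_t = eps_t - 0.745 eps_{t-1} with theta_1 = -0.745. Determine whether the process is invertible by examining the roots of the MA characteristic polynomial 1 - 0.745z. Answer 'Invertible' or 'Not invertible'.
\text{Invertible}

The MA(q) characteristic polynomial is P(z) = 1 - 0.745z.
Invertibility requires all roots to lie outside the unit circle, i.e. |z| > 1 for every root.
This is linear in z: 1 + (-0.745) z = 0  =>  z = -1/(-0.745) = 1.342282,  |z| = 1.342282.
Moduli of all roots: 1.3423.
All moduli strictly greater than 1? Yes.
Verdict: Invertible.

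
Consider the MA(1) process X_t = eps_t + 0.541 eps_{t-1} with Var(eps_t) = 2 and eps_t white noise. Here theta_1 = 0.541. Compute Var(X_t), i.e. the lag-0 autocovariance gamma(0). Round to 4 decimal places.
\gamma(0) = 2.5854

For an MA(q) process X_t = eps_t + sum_i theta_i eps_{t-i} with
Var(eps_t) = sigma^2, the variance is
  gamma(0) = sigma^2 * (1 + sum_i theta_i^2).
  sum_i theta_i^2 = (0.541)^2 = 0.292681.
  gamma(0) = 2 * (1 + 0.292681) = 2 * 1.292681 = 2.585362, which rounds to 2.5854.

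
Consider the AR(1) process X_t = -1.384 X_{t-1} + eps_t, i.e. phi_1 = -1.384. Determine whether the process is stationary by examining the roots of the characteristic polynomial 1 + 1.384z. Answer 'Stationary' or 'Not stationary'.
\text{Not stationary}

The AR(p) characteristic polynomial is P(z) = 1 + 1.384z.
Stationarity requires all roots to lie outside the unit circle, i.e. |z| > 1 for every root.
This is linear in z: 1 + (1.384) z = 0  =>  z = -1/(1.384) = -0.722543,  |z| = 0.722543.
Moduli of all roots: 0.7225.
All moduli strictly greater than 1? No.
Verdict: Not stationary.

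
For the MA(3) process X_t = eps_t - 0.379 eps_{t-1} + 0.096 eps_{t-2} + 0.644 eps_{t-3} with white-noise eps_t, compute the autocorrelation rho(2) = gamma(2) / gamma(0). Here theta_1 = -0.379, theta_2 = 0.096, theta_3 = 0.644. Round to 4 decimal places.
\rho(2) = -0.0945

For an MA(q) process with theta_0 = 1, the autocovariance is
  gamma(k) = sigma^2 * sum_{i=0..q-k} theta_i * theta_{i+k},
and rho(k) = gamma(k) / gamma(0). Sigma^2 cancels.
  numerator   = (1)*(0.096) + (-0.379)*(0.644) = -0.148076.
  denominator = (1)^2 + (-0.379)^2 + (0.096)^2 + (0.644)^2 = 1.567593.
  rho(2) = -0.148076 / 1.567593 = -0.0945.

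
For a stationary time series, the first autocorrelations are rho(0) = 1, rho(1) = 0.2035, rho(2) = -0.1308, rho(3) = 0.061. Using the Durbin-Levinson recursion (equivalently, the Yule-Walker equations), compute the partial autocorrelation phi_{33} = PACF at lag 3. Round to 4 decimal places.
\phi_{33} = 0.1390

The PACF at lag k is phi_{kk}, the last component of the solution
to the Yule-Walker system G_k phi = r_k where
  (G_k)_{ij} = rho(|i - j|), (r_k)_i = rho(i), i,j = 1..k.
Equivalently, Durbin-Levinson gives phi_{kk} iteratively:
  phi_{11} = rho(1)
  phi_{kk} = [rho(k) - sum_{j=1..k-1} phi_{k-1,j} rho(k-j)]
            / [1 - sum_{j=1..k-1} phi_{k-1,j} rho(j)],
  phi_{k,j} = phi_{k-1,j} - phi_{kk} phi_{k-1,k-j},  j = 1..k-1.
Step k = 1:
  phi_11 = rho(1) = 0.2035.
Step k = 2:
  phi_22 = [rho(2) - phi_11 rho(1)] / [1 - phi_11 rho(1)] = [-0.1308 - (0.2035)(0.2035)] / [1 - (0.2035)(0.2035)]
         = -0.17221225 / 0.95858775 = -0.179652.
  Update: phi_21 = phi_11 - phi_22 phi_11 = 0.2035 - (-0.179652)(0.2035) = 0.240059.
Step k = 3:
  phi_33 = [rho(3) - phi_21 rho(2) - phi_22 rho(1)] / [1 - phi_21 rho(1) - phi_22 rho(2)]
    numerator   = 0.061 - (0.240059)(-0.1308) - (-0.179652)(0.2035) = 0.12895893
    denominator = 1 - (0.240059)(0.2035) - (-0.179652)(-0.1308) = 0.92764947
  phi_33 = 0.12895893 / 0.92764947 = 0.139.
Therefore phi_{33} = 0.1390.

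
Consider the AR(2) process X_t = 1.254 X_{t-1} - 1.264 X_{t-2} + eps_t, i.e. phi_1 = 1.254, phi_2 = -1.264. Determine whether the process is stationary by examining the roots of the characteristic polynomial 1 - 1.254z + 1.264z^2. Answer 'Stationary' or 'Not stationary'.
\text{Not stationary}

The AR(p) characteristic polynomial is P(z) = 1 - 1.254z + 1.264z^2.
Stationarity requires all roots to lie outside the unit circle, i.e. |z| > 1 for every root.
Set 1 + (-1.254) z + (1.264) z^2 = 0, i.e. a z^2 + b z + c = 0 with a = 1.264, b = -1.254, c = 1.
Discriminant D = b^2 - 4ac = (-1.254)^2 - 4*(1.264)*1 = 1.572516 - (5.056) = -3.483484.
D < 0, so the roots are the complex-conjugate pair z = (-b +/- i sqrt(-D)) / (2a) = 0.496 +/- 0.7383i.
For a conjugate pair |z|^2 = z * conj(z) = (product of roots) = c/a = 1/(1.264) = 0.791139, so |z| = sqrt(0.791139) = 0.8895 for both roots.
Moduli of all roots: 0.8895, 0.8895.
All moduli strictly greater than 1? No.
Verdict: Not stationary.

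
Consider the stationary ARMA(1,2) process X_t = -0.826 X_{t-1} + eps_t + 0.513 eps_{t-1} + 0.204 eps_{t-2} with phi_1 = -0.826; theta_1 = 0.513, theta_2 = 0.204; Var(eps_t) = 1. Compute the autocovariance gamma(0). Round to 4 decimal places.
\gamma(0) = 1.7713

Multiply the model equation by X_{t-k} and take expectations. With theta_0 = psi_0 = 1 and psi_j the MA(infinity) weights, this gives
  gamma(k) - sum_i phi_i gamma(k-i) = c_k,
  c_k = sigma^2 * sum_{j=k..q} theta_j psi_{j-k}   (c_k = 0 for k > q),
using gamma(-m) = gamma(m).
psi-weights needed (psi_j = theta_j + sum_i phi_i psi_{j-i}):
  psi_1 = theta_1 + phi_1 = 0.513 + (-0.826) = -0.313
  psi_2 = theta_2 + phi_1 psi_1 = 0.204 + (-0.826)(-0.313) = 0.462538
Right-hand sides:
  c_0 = sigma^2 (1 + theta_1 psi_1 + theta_2 psi_2) = 1 * (1 + (0.513)(-0.313) + (0.204)(0.462538)) = 1 * 0.933789 = 0.933789
  c_1 = sigma^2 (theta_1 + theta_2 psi_1) = 1 * (0.513 + (0.204)(-0.313)) = 0.449148
  c_2 = sigma^2 theta_2 = 1 * (0.204) = 0.204
Equations for k = 0 and k = 1 (AR order 1):
  gamma(0) = phi_1 gamma(1) + c_0
  gamma(1) = phi_1 gamma(0) + c_1
Substituting the second into the first: gamma(0) (1 - phi_1^2) = c_0 + phi_1 c_1, so
  gamma(0) = (c_0 + phi_1 c_1) / (1 - phi_1^2) = (0.933789 + (-0.826)(0.449148)) / (1 - (-0.826)^2) = 0.562793 / 0.317724 = 1.771325.
Therefore gamma(0) = 1.7713 (to 4 decimal places).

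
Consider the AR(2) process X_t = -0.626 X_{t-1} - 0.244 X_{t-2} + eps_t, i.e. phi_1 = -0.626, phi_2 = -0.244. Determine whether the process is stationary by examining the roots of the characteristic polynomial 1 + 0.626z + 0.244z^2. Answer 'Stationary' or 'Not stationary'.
\text{Stationary}

The AR(p) characteristic polynomial is P(z) = 1 + 0.626z + 0.244z^2.
Stationarity requires all roots to lie outside the unit circle, i.e. |z| > 1 for every root.
Set 1 + (0.626) z + (0.244) z^2 = 0, i.e. a z^2 + b z + c = 0 with a = 0.244, b = 0.626, c = 1.
Discriminant D = b^2 - 4ac = (0.626)^2 - 4*(0.244)*1 = 0.391876 - (0.976) = -0.584124.
D < 0, so the roots are the complex-conjugate pair z = (-b +/- i sqrt(-D)) / (2a) = -1.2828 +/- 1.5661i.
For a conjugate pair |z|^2 = z * conj(z) = (product of roots) = c/a = 1/(0.244) = 4.098361, so |z| = sqrt(4.098361) = 2.0244 for both roots.
Moduli of all roots: 2.0244, 2.0244.
All moduli strictly greater than 1? Yes.
Verdict: Stationary.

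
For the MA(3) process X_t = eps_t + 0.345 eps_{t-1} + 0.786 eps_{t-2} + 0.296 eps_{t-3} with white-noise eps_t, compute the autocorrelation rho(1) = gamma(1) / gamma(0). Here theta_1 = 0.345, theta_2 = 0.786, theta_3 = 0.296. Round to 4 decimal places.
\rho(1) = 0.4653

For an MA(q) process with theta_0 = 1, the autocovariance is
  gamma(k) = sigma^2 * sum_{i=0..q-k} theta_i * theta_{i+k},
and rho(k) = gamma(k) / gamma(0). Sigma^2 cancels.
  numerator   = (1)*(0.345) + (0.345)*(0.786) + (0.786)*(0.296) = 0.848826.
  denominator = (1)^2 + (0.345)^2 + (0.786)^2 + (0.296)^2 = 1.824437.
  rho(1) = 0.848826 / 1.824437 = 0.4653.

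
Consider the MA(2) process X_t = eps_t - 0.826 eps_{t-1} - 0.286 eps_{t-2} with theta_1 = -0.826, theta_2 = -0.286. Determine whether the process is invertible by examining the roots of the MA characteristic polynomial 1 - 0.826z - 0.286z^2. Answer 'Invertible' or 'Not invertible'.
\text{Not invertible}

The MA(q) characteristic polynomial is P(z) = 1 - 0.826z - 0.286z^2.
Invertibility requires all roots to lie outside the unit circle, i.e. |z| > 1 for every root.
Set 1 + (-0.826) z + (-0.286) z^2 = 0, i.e. a z^2 + b z + c = 0 with a = -0.286, b = -0.826, c = 1.
Discriminant D = b^2 - 4ac = (-0.826)^2 - 4*(-0.286)*1 = 0.682276 - (-1.144) = 1.826276.
D >= 0, so the roots are real: z = (-b +/- sqrt(D)) / (2a) = (0.826 +/- 1.351398) / (-0.572).
  z_1 = (0.826 + 1.351398) / (-0.572) = -3.8066,   |z_1| = 3.8066.
  z_2 = (0.826 - 1.351398) / (-0.572) = 0.9185,   |z_2| = 0.9185.
Moduli of all roots: 3.8066, 0.9185.
All moduli strictly greater than 1? No.
Verdict: Not invertible.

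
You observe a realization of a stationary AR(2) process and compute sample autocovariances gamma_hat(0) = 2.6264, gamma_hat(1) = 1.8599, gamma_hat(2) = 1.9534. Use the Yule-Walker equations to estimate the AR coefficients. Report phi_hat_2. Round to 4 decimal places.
\hat\phi_{2} = 0.4860

The Yule-Walker equations for an AR(p) process read, in matrix form,
  Gamma_p phi = r_p,   with   (Gamma_p)_{ij} = gamma(|i - j|),
                       (r_p)_i = gamma(i),   i,j = 1..p.
Substitute the sample gammas (Toeplitz matrix and right-hand side of size 2):
  Gamma_p = [[2.6264, 1.8599], [1.8599, 2.6264]]
  r_p     = [1.8599, 1.9534]
Written out:
  2.6264 phi_1 + 1.8599 phi_2 = 1.8599
  1.8599 phi_1 + 2.6264 phi_2 = 1.9534
Solve by Cramer's rule:
  det = gamma(0)^2 - gamma(1)^2 = (2.6264)^2 - (1.8599)^2 = 6.89797696 - 3.45922801 = 3.43874895
  phi_hat_1 = [gamma(1) gamma(0) - gamma(1) gamma(2)] / det = [(1.8599)(2.6264) - (1.8599)(1.9534)] / 3.43874895 = 1.2517127 / 3.43874895 = 0.364
  phi_hat_2 = [gamma(0) gamma(2) - gamma(1)^2] / det = [(2.6264)(1.9534) - (1.8599)^2] / 3.43874895 = 1.67118175 / 3.43874895 = 0.486
So phi_hat = [0.3640, 0.4860].
Therefore phi_hat_2 = 0.4860.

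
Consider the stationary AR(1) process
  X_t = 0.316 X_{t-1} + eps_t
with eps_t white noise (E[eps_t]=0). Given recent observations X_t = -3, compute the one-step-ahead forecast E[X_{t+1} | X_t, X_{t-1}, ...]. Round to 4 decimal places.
E[X_{t+1} \mid \mathcal F_t] = -0.9480

For an AR(p) model X_t = c + sum_i phi_i X_{t-i} + eps_t, the
one-step-ahead conditional mean is
  E[X_{t+1} | X_t, ...] = c + sum_i phi_i X_{t+1-i}.
Substitute known values:
  E[X_{t+1} | ...] = (0.316) * (-3)
                   = -0.9480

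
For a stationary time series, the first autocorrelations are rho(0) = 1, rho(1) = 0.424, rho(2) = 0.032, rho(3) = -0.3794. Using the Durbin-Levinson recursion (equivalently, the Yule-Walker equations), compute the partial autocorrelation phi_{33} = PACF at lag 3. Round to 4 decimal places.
\phi_{33} = -0.4020

The PACF at lag k is phi_{kk}, the last component of the solution
to the Yule-Walker system G_k phi = r_k where
  (G_k)_{ij} = rho(|i - j|), (r_k)_i = rho(i), i,j = 1..k.
Equivalently, Durbin-Levinson gives phi_{kk} iteratively:
  phi_{11} = rho(1)
  phi_{kk} = [rho(k) - sum_{j=1..k-1} phi_{k-1,j} rho(k-j)]
            / [1 - sum_{j=1..k-1} phi_{k-1,j} rho(j)],
  phi_{k,j} = phi_{k-1,j} - phi_{kk} phi_{k-1,k-j},  j = 1..k-1.
Step k = 1:
  phi_11 = rho(1) = 0.424.
Step k = 2:
  phi_22 = [rho(2) - phi_11 rho(1)] / [1 - phi_11 rho(1)] = [0.032 - (0.424)(0.424)] / [1 - (0.424)(0.424)]
         = -0.147776 / 0.820224 = -0.180165.
  Update: phi_21 = phi_11 - phi_22 phi_11 = 0.424 - (-0.180165)(0.424) = 0.50039.
Step k = 3:
  phi_33 = [rho(3) - phi_21 rho(2) - phi_22 rho(1)] / [1 - phi_21 rho(1) - phi_22 rho(2)]
    numerator   = -0.3794 - (0.50039)(0.032) - (-0.180165)(0.424) = -0.31902235
    denominator = 1 - (0.50039)(0.424) - (-0.180165)(0.032) = 0.79359988
  phi_33 = -0.31902235 / 0.79359988 = -0.402.
Therefore phi_{33} = -0.4020.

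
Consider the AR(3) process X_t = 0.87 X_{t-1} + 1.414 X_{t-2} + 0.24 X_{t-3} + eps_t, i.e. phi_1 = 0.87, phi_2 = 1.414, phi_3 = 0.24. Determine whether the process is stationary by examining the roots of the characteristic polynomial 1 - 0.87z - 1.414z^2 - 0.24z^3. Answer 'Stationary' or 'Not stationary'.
\text{Not stationary}

The AR(p) characteristic polynomial is P(z) = 1 - 0.87z - 1.414z^2 - 0.24z^3.
Stationarity requires all roots to lie outside the unit circle, i.e. |z| > 1 for every root.
Degree 3: look for a simple real root z0 first, then factor out (1 - z/z0) and solve the remaining quadratic.
Testing z0 = -5: P(-5) = 1 + (-0.87)(-5) + (-1.414)(-5)^2 + (-0.24)(-5)^3
  = 1 + (4.35) + (-35.35) + (30) = 0.  So z_0 = -5 is a root, |z_0| = 5.
Divide out the factor (1 + 0.2 z) = (1 - z/z0) (since 1/z0 = -0.2):
  P(z) = (1 + 0.2 z)(1 + (-1.07) z + (-1.2) z^2)
  [check: z-coef -1.07 - (-0.2) = -0.87; z^2-coef -1.2 - (-0.2)(-1.07) = -1.414; z^3-coef -(-0.2)(-1.2) = -0.24.]
Remaining roots from the quadratic factor 1 + (-1.07) z + (-1.2) z^2:
  Set 1 + (-1.07) z + (-1.2) z^2 = 0, i.e. a z^2 + b z + c = 0 with a = -1.2, b = -1.07, c = 1.
  Discriminant D = b^2 - 4ac = (-1.07)^2 - 4*(-1.2)*1 = 1.1449 - (-4.8) = 5.9449.
  D >= 0, so the roots are real: z = (-b +/- sqrt(D)) / (2a) = (1.07 +/- 2.438217) / (-2.4).
    z_1 = (1.07 + 2.438217) / (-2.4) = -1.4618,   |z_1| = 1.4618.
    z_2 = (1.07 - 2.438217) / (-2.4) = 0.5701,   |z_2| = 0.5701.
Moduli of all roots: 5.0000, 1.4618, 0.5701.
All moduli strictly greater than 1? No.
Verdict: Not stationary.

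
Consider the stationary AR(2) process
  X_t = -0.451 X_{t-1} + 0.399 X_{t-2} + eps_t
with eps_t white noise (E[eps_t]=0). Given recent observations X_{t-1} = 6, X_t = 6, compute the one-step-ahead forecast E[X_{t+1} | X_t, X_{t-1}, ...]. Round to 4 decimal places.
E[X_{t+1} \mid \mathcal F_t] = -0.3120

For an AR(p) model X_t = c + sum_i phi_i X_{t-i} + eps_t, the
one-step-ahead conditional mean is
  E[X_{t+1} | X_t, ...] = c + sum_i phi_i X_{t+1-i}.
Substitute known values:
  E[X_{t+1} | ...] = (-0.451) * (6) + (0.399) * (6)
                   = -0.3120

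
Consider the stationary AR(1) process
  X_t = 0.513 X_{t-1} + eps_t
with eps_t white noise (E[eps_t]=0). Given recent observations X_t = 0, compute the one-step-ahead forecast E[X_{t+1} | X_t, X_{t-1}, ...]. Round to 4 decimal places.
E[X_{t+1} \mid \mathcal F_t] = 0.0000

For an AR(p) model X_t = c + sum_i phi_i X_{t-i} + eps_t, the
one-step-ahead conditional mean is
  E[X_{t+1} | X_t, ...] = c + sum_i phi_i X_{t+1-i}.
Substitute known values:
  E[X_{t+1} | ...] = (0.513) * (0)
                   = 0.0000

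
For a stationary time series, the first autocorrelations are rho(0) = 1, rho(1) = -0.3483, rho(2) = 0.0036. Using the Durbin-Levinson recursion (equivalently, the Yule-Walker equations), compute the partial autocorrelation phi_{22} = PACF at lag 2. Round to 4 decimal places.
\phi_{22} = -0.1340

The PACF at lag k is phi_{kk}, the last component of the solution
to the Yule-Walker system G_k phi = r_k where
  (G_k)_{ij} = rho(|i - j|), (r_k)_i = rho(i), i,j = 1..k.
Equivalently, Durbin-Levinson gives phi_{kk} iteratively:
  phi_{11} = rho(1)
  phi_{kk} = [rho(k) - sum_{j=1..k-1} phi_{k-1,j} rho(k-j)]
            / [1 - sum_{j=1..k-1} phi_{k-1,j} rho(j)],
  phi_{k,j} = phi_{k-1,j} - phi_{kk} phi_{k-1,k-j},  j = 1..k-1.
Step k = 1:
  phi_11 = rho(1) = -0.3483.
Step k = 2:
  phi_22 = [rho(2) - phi_11 rho(1)] / [1 - phi_11 rho(1)] = [0.0036 - (-0.3483)(-0.3483)] / [1 - (-0.3483)(-0.3483)]
         = -0.11771289 / 0.87868711 = -0.134.
Therefore phi_{22} = -0.1340.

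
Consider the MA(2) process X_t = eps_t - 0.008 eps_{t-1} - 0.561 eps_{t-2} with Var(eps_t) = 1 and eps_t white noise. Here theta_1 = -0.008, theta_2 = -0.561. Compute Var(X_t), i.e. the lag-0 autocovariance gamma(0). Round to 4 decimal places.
\gamma(0) = 1.3148

For an MA(q) process X_t = eps_t + sum_i theta_i eps_{t-i} with
Var(eps_t) = sigma^2, the variance is
  gamma(0) = sigma^2 * (1 + sum_i theta_i^2).
  sum_i theta_i^2 = (-0.008)^2 + (-0.561)^2 = 0.000064 + 0.314721 = 0.314785.
  gamma(0) = 1 * (1 + 0.314785) = 1 * 1.314785 = 1.314785, which rounds to 1.3148.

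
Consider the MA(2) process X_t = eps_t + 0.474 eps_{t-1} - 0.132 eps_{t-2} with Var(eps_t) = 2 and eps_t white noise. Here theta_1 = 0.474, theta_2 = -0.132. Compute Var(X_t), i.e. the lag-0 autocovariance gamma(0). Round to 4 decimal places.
\gamma(0) = 2.4842

For an MA(q) process X_t = eps_t + sum_i theta_i eps_{t-i} with
Var(eps_t) = sigma^2, the variance is
  gamma(0) = sigma^2 * (1 + sum_i theta_i^2).
  sum_i theta_i^2 = (0.474)^2 + (-0.132)^2 = 0.224676 + 0.017424 = 0.2421.
  gamma(0) = 2 * (1 + 0.2421) = 2 * 1.2421 = 2.4842.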